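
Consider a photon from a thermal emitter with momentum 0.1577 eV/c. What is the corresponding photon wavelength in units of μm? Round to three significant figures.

7.86 μm

Use h = 6.62607015 × 10^-34 J·s, c = 2.99792458 × 10^8 m/s, 1 eV = 1.602176634 × 10^-19 J.
First convert: p = 0.1577 eV/c = 8.4279 × 10^-29 kg·m/s.
For a photon λ = h/p, so λ = 7.862 × 10^-6 m.
Converting to μm: λ = 7.862 μm ≈ 7.86 μm.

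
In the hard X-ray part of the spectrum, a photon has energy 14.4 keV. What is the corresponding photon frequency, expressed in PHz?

3480 PHz

In SI units: E = 14.4 keV = 2.3071e-15 J.
Since f = E/h for a photon, f = 3.482e18 Hz.
Converting to PHz: f = 3482 PHz ≈ 3480 PHz.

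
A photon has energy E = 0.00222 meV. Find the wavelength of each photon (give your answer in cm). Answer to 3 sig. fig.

55.8 cm

(h = 6.62607015e-34 J·s, c = 2.99792458e8 m/s, 1 eV = 1.602176634e-19 J.)
In SI units: E = 0.00222 meV = 3.5568e-25 J.
Since λ = hc/E for a photon, λ = 0.5585 m.
Converting to cm: λ = 55.85 cm ≈ 55.8 cm.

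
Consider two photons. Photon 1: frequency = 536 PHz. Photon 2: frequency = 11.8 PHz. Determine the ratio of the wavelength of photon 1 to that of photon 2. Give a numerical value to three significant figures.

λ_1 = 5.593·10^-10 m (from frequency = 536 PHz, via λ = c/f).
λ_2 = 2.541·10^-8 m (from frequency = 11.8 PHz, via λ = c/f).
Ratio = 5.593·10^-10 / 2.541·10^-8 = 0.0220.

0.0220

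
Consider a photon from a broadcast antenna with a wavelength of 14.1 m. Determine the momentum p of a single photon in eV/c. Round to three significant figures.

The photon relation is p = h/λ, giving p = 4.699 × 10^-35 kg·m/s.
Converting to eV/c: p = 8.793 × 10^-8 eV/c ≈ 8.79 × 10^-8 eV/c.

8.79 × 10^-8 eV/c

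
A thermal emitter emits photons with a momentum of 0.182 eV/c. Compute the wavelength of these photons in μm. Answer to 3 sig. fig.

6.81 μm

(h = 6.62607015e-34 J·s, c = 2.99792458e8 m/s, 1 eV = 1.602176634e-19 J.)
First convert: p = 0.182 eV/c = 9.7266e-29 kg·m/s.
Since λ = h/p for a photon, λ = 6.812e-6 m.
Converting to μm: λ = 6.812 μm ≈ 6.81 μm.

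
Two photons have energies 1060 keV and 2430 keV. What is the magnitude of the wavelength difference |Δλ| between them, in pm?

Using λ = hc/E: λ₁ = 1.170·10^-12 m, λ₂ = 5.102·10^-13 m.
|Δλ| = |1.170·10^-12 − 5.102·10^-13| = 6.59·10^-13 m = 0.659 pm.

0.659 pm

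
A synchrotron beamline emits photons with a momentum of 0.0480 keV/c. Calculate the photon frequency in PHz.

11.6 PHz

First convert: p = 0.0480 keV/c = 2.5653 × 10^-26 kg·m/s.
The photon relation is f = pc/h, giving f = 1.161 × 10^16 Hz.
Converting to PHz: f = 11.61 PHz ≈ 11.6 PHz.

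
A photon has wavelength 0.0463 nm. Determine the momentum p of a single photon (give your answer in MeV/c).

Use h = 6.62607015e-34 J·s, c = 2.99792458e8 m/s, 1 eV = 1.602176634e-19 J.
First convert: λ = 0.0463 nm = 4.63e-11 m.
Since p = h/λ for a photon, p = 1.431e-23 kg·m/s.
Converting to MeV/c: p = 0.02678 MeV/c ≈ 0.0268 MeV/c.

0.0268 MeV/c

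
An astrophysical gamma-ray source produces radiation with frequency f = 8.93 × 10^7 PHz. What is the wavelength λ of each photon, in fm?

3.36 fm

(c = 2.99792458 × 10^8 m/s.)
First convert: f = 8.93 × 10^7 PHz = 8.93 × 10^22 Hz.
For a photon λ = c/f, so λ = 3.357 × 10^-15 m.
Converting to fm: λ = 3.357 fm ≈ 3.36 fm.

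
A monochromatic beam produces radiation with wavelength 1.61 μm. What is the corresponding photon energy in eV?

Take h = 6.62607015·10^-34 J·s, c = 2.99792458·10^8 m/s, 1 eV = 1.602176634·10^-19 J.
Convert to SI: λ = 1.61 μm = 1.61·10^-6 m.
Apply E = hc/λ: E = 1.234·10^-19 J.
Converting to eV: E = 0.7701 eV ≈ 0.770 eV.

0.770 eV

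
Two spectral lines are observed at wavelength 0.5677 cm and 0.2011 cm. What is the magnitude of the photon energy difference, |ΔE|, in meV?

0.398 meV

Using E = hc/λ: E₁ = 3.4991 × 10^-23 J, E₂ = 9.8779 × 10^-23 J.
|ΔE| = |3.4991 × 10^-23 − 9.8779 × 10^-23| = 6.38 × 10^-23 J = 0.398 meV.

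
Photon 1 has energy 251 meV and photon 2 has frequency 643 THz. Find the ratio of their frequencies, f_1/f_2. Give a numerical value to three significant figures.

0.0944

f_1 = 6.069 × 10^13 Hz (from energy = 251 meV, via f = E/h).
f_2 = 6.430 × 10^14 Hz (from frequency = 643 THz, via f given directly).
Ratio = 6.069 × 10^13 / 6.430 × 10^14 = 0.0944.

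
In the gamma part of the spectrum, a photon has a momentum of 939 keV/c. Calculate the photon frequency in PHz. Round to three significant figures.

2.27 × 10^5 PHz

First convert: p = 939 keV/c = 5.0183 × 10^-22 kg·m/s.
Apply f = pc/h: f = 2.270 × 10^20 Hz.
Converting to PHz: f = 227000 PHz ≈ 2.27 × 10^5 PHz.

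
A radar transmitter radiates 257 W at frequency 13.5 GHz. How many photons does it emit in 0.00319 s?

9.17 × 10^22 photons

Total energy: E_total = P·t = 257 × 0.00319 = 0.8198 J.
Per-photon energy: E = 8.945 × 10^-24 J.
N = E_total / E_photon = 9.17 × 10^22.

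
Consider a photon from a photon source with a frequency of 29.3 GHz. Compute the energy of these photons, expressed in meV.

0.121 meV

In SI units: f = 29.3 GHz = 2.93e10 Hz.
The photon relation is E = hf, giving E = 1.941e-23 J.
Converting to meV: E = 0.1212 meV ≈ 0.121 meV.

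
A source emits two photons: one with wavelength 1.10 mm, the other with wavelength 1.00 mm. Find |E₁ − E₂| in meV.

0.113 meV

Using E = hc/λ: E₁ = 1.806e-22 J, E₂ = 1.986e-22 J.
|ΔE| = |1.806e-22 − 1.986e-22| = 1.81e-23 J = 0.113 meV.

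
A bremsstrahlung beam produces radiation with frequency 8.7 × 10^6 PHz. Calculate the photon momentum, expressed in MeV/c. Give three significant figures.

36.0 MeV/c

Use h = 6.62607015 × 10^-34 J·s, c = 2.99792458 × 10^8 m/s, 1 eV = 1.602176634 × 10^-19 J.
Convert to SI: f = 8.7 × 10^6 PHz = 8.7 × 10^21 Hz.
For a photon p = hf/c, so p = 1.923 × 10^-20 kg·m/s.
Converting to MeV/c: p = 35.98 MeV/c ≈ 36.0 MeV/c.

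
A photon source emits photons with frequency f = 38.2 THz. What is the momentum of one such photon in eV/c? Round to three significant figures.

First convert: f = 38.2 THz = 3.82e13 Hz.
For a photon p = hf/c, so p = 8.443e-29 kg·m/s.
Converting to eV/c: p = 0.1580 eV/c ≈ 0.158 eV/c.

0.158 eV/c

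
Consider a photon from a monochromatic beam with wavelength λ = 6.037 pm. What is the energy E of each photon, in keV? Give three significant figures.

205 keV

Take h = 6.62607015·10^-34 J·s, c = 2.99792458·10^8 m/s, 1 eV = 1.602176634·10^-19 J.
In SI units: λ = 6.037 pm = 6.037·10^-12 m.
Since E = hc/λ for a photon, E = 3.290·10^-14 J.
Converting to keV: E = 205.4 keV ≈ 205 keV.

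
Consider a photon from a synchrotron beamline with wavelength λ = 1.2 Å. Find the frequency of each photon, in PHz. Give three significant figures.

In SI units: λ = 1.2 Å = 1.2e-10 m.
Apply f = c/λ: f = 2.498e18 Hz.
Converting to PHz: f = 2498 PHz ≈ 2500 PHz.

2500 PHz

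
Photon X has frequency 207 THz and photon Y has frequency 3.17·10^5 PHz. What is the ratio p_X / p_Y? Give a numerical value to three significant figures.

6.53·10^-7

p_X = 4.575·10^-28 kg·m/s (from frequency = 207 THz, via p = hf/c).
p_Y = 7.006·10^-22 kg·m/s (from frequency = 3.17·10^5 PHz, via p = hf/c).
Ratio = 4.575·10^-28 / 7.006·10^-22 = 6.53·10^-7.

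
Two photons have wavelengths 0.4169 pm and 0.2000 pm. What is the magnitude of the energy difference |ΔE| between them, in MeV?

Using E = hc/λ: E₁ = 4.7648 × 10^-13 J, E₂ = 9.9322 × 10^-13 J.
|ΔE| = |4.7648 × 10^-13 − 9.9322 × 10^-13| = 5.17 × 10^-13 J = 3.23 MeV.

3.23 MeV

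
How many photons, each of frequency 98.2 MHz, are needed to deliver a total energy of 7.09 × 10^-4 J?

1.09 × 10^22 photons

Per-photon energy: E = 6.507 × 10^-26 J (from frequency = 98.2 MHz).
N = E_total / E_photon = 7.09 × 10^-4 J / 6.507 × 10^-26 J = 1.09 × 10^22.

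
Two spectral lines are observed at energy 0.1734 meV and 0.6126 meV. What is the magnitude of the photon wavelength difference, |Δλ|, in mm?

Using λ = hc/E: λ₁ = 0.0071502 m, λ₂ = 0.0020239 m.
|Δλ| = |0.0071502 − 0.0020239| = 0.00513 m = 5.13 mm.

5.13 mm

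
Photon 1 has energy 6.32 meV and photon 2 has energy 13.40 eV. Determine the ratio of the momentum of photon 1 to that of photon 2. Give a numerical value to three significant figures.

4.72e-4

p_1 = 3.378e-30 kg·m/s (from energy = 6.32 meV, via p = E/c).
p_2 = 7.161e-27 kg·m/s (from energy = 13.40 eV, via p = E/c).
Ratio = 3.378e-30 / 7.161e-27 = 4.72e-4.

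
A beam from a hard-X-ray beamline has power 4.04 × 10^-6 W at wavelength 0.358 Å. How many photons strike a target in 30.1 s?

Total energy: E_total = P·t = 4.04 × 10^-6 × 30.1 = 1.216 × 10^-4 J.
Per-photon energy: E = 5.549 × 10^-15 J.
N = E_total / E_photon = 2.19 × 10^10.

2.19 × 10^10 photons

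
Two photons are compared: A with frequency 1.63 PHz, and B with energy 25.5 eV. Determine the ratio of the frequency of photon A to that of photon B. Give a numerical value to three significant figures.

f_A = 1.630 × 10^15 Hz (from frequency = 1.63 PHz, via f given directly).
f_B = 6.166 × 10^15 Hz (from energy = 25.5 eV, via f = E/h).
Ratio = 1.630 × 10^15 / 6.166 × 10^15 = 0.264.

0.264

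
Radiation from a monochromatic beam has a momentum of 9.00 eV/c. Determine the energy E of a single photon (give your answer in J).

Convert to SI: p = 9.00 eV/c = 4.8099e-27 kg·m/s.
Since E = pc for a photon, E = 1.442e-18 J.
So E ≈ 1.44e-18 J.

1.44e-18 J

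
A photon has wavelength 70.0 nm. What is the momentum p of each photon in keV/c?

Convert to SI: λ = 70.0 nm = 7.00e-8 m.
For a photon p = h/λ, so p = 9.466e-27 kg·m/s.
Converting to keV/c: p = 0.01771 keV/c ≈ 0.0177 keV/c.

0.0177 keV/c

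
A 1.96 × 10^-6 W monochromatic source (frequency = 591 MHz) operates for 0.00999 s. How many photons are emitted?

Total energy: E_total = P·t = 1.96 × 10^-6 × 0.00999 = 1.958 × 10^-8 J.
Per-photon energy: E = 3.916 × 10^-25 J.
N = E_total / E_photon = 5.00 × 10^16.

5.00 × 10^16 photons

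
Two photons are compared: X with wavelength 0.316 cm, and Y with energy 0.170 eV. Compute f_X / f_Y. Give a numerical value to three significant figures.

2.31 × 10^-3

f_X = 9.487 × 10^10 Hz (from wavelength = 0.316 cm, via f = c/λ).
f_Y = 4.111 × 10^13 Hz (from energy = 0.170 eV, via f = E/h).
Ratio = 9.487 × 10^10 / 4.111 × 10^13 = 2.31 × 10^-3.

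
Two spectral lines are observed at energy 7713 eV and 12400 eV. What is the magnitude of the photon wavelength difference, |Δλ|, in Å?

Using λ = hc/E: λ₁ = 1.6075 × 10^-10 m, λ₂ = 9.9987 × 10^-11 m.
|Δλ| = |1.6075 × 10^-10 − 9.9987 × 10^-11| = 6.08 × 10^-11 m = 0.608 Å.

0.608 Å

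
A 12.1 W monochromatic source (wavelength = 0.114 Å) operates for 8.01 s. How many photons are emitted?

Total energy: E_total = P·t = 12.1 × 8.01 = 96.92 J.
Per-photon energy: E = 1.742·10^-14 J.
N = E_total / E_photon = 5.56·10^15.

5.56·10^15 photons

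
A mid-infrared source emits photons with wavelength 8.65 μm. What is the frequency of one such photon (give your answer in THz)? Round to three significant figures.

34.7 THz

Use c = 2.99792458e8 m/s.
First convert: λ = 8.65 μm = 8.65e-6 m.
For a photon f = c/λ, so f = 3.466e13 Hz.
Converting to THz: f = 34.66 THz ≈ 34.7 THz.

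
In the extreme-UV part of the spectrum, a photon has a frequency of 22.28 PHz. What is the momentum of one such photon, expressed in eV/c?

92.1 eV/c

Convert to SI: f = 22.28 PHz = 2.228e16 Hz.
For a photon p = hf/c, so p = 4.924e-26 kg·m/s.
Converting to eV/c: p = 92.14 eV/c ≈ 92.1 eV/c.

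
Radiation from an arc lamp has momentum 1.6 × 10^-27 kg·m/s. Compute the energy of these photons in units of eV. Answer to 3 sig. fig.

(c = 2.99792458 × 10^8 m/s, 1 eV = 1.602176634 × 10^-19 J.)
Apply E = pc: E = 4.797 × 10^-19 J.
Converting to eV: E = 2.994 eV ≈ 2.99 eV.

2.99 eV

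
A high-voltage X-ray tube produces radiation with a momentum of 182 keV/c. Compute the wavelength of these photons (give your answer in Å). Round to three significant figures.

First convert: p = 182 keV/c = 9.7266 × 10^-23 kg·m/s.
Apply λ = h/p: λ = 6.812 × 10^-12 m.
Converting to Å: λ = 0.06812 Å ≈ 0.0681 Å.

0.0681 Å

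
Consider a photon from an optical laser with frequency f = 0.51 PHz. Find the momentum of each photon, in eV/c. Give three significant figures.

2.11 eV/c

In SI units: f = 0.51 PHz = 5.1 × 10^14 Hz.
For a photon p = hf/c, so p = 1.127 × 10^-27 kg·m/s.
Converting to eV/c: p = 2.109 eV/c ≈ 2.11 eV/c.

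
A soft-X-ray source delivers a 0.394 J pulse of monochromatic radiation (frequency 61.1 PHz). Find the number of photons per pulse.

Per-photon energy: E = 4.049 × 10^-17 J (from frequency = 61.1 PHz).
N = E_total / E_photon = 0.394 J / 4.049 × 10^-17 J = 9.73 × 10^15.

9.73 × 10^15 photons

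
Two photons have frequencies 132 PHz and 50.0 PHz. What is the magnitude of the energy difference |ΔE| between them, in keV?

Using E = hf: E₁ = 8.746 × 10^-17 J, E₂ = 3.313 × 10^-17 J.
|ΔE| = |8.746 × 10^-17 − 3.313 × 10^-17| = 5.43 × 10^-17 J = 0.339 keV.

0.339 keV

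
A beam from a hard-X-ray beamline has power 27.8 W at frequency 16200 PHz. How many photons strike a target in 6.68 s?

1.73e16 photons

Total energy: E_total = P·t = 27.8 × 6.68 = 185.7 J.
Per-photon energy: E = 1.073e-14 J.
N = E_total / E_photon = 1.73e16.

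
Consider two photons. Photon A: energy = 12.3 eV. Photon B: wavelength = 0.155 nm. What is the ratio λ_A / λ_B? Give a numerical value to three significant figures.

650

λ_A = 1.008 × 10^-7 m (from energy = 12.3 eV, via λ = hc/E).
λ_B = 1.550 × 10^-10 m (from wavelength = 0.155 nm, via λ given directly).
Ratio = 1.008 × 10^-7 / 1.550 × 10^-10 = 650.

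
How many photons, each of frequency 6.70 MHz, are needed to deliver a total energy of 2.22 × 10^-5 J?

5.00 × 10^21 photons

Per-photon energy: E = 4.439 × 10^-27 J (from frequency = 6.70 MHz).
N = E_total / E_photon = 2.22 × 10^-5 J / 4.439 × 10^-27 J = 5.00 × 10^21.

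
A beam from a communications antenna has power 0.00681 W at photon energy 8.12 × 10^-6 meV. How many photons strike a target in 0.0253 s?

Total energy: E_total = P·t = 0.00681 × 0.0253 = 1.723 × 10^-4 J.
Per-photon energy: E = 1.301 × 10^-27 J.
N = E_total / E_photon = 1.32 × 10^23.

1.32 × 10^23 photons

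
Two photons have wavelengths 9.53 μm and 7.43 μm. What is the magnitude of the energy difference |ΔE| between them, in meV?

36.8 meV

Using E = hc/λ: E₁ = 2.084 × 10^-20 J, E₂ = 2.674 × 10^-20 J.
|ΔE| = |2.084 × 10^-20 − 2.674 × 10^-20| = 5.89 × 10^-21 J = 36.8 meV.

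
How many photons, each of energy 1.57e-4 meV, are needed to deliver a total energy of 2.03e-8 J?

Per-photon energy: E = 2.515e-26 J (from energy = 1.57e-4 meV).
N = E_total / E_photon = 2.03e-8 J / 2.515e-26 J = 8.07e17.

8.07e17 photons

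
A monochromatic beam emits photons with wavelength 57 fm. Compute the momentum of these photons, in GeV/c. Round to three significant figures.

0.0218 GeV/c

First convert: λ = 57 fm = 5.7e-14 m.
Since p = h/λ for a photon, p = 1.162e-20 kg·m/s.
Converting to GeV/c: p = 0.02175 GeV/c ≈ 0.0218 GeV/c.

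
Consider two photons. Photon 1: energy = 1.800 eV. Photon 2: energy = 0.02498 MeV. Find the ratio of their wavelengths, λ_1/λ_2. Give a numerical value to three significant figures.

λ_1 = 6.888e-7 m (from energy = 1.800 eV, via λ = hc/E).
λ_2 = 4.963e-11 m (from energy = 0.02498 MeV, via λ = hc/E).
Ratio = 6.888e-7 / 4.963e-11 = 1.39e4.

1.39e4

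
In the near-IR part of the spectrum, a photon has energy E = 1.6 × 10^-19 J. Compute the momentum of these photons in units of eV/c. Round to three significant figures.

0.999 eV/c

Use c = 2.99792458 × 10^8 m/s, 1 eV = 1.602176634 × 10^-19 J.
The photon relation is p = E/c, giving p = 5.337 × 10^-28 kg·m/s.
Converting to eV/c: p = 0.9986 eV/c ≈ 0.999 eV/c.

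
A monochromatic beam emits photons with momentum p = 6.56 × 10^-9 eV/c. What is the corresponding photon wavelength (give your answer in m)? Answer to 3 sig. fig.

189 m

(h = 6.62607015 × 10^-34 J·s, c = 2.99792458 × 10^8 m/s, 1 eV = 1.602176634 × 10^-19 J.)
Convert to SI: p = 6.56 × 10^-9 eV/c = 3.5059 × 10^-36 kg·m/s.
The photon relation is λ = h/p, giving λ = 189.0 m.
So λ ≈ 189 m.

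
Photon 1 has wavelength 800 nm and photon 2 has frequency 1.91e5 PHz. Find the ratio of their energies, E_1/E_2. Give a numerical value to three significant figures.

E_1 = 2.483e-19 J (from wavelength = 800 nm, via E = hc/λ).
E_2 = 1.266e-13 J (from frequency = 1.91e5 PHz, via E = hf).
Ratio = 2.483e-19 / 1.266e-13 = 1.96e-6.

1.96e-6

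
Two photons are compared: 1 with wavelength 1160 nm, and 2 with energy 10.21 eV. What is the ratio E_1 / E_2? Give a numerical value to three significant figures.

0.105

E_1 = 1.712·10^-19 J (from wavelength = 1160 nm, via E = hc/λ).
E_2 = 1.636·10^-18 J (from energy = 10.21 eV, via E given directly).
Ratio = 1.712·10^-19 / 1.636·10^-18 = 0.105.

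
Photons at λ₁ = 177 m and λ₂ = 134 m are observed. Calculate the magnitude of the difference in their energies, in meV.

2.25 × 10^-6 meV

Using E = hc/λ: E₁ = 1.122 × 10^-27 J, E₂ = 1.482 × 10^-27 J.
|ΔE| = |1.122 × 10^-27 − 1.482 × 10^-27| = 3.60 × 10^-28 J = 2.25 × 10^-6 meV.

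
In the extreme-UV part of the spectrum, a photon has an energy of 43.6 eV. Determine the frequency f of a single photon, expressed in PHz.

10.5 PHz

First convert: E = 43.6 eV = 6.9855 × 10^-18 J.
The photon relation is f = E/h, giving f = 1.054 × 10^16 Hz.
Converting to PHz: f = 10.54 PHz ≈ 10.5 PHz.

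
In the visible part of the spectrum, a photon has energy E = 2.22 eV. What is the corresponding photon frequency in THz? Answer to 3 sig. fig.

Take h = 6.62607015·10^-34 J·s, 1 eV = 1.602176634·10^-19 J.
Convert to SI: E = 2.22 eV = 3.5568·10^-19 J.
For a photon f = E/h, so f = 5.368·10^14 Hz.
Converting to THz: f = 536.8 THz ≈ 537 THz.

537 THz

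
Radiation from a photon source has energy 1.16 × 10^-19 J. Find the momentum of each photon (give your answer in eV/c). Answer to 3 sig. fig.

Take c = 2.99792458 × 10^8 m/s, 1 eV = 1.602176634 × 10^-19 J.
Since p = E/c for a photon, p = 3.869 × 10^-28 kg·m/s.
Converting to eV/c: p = 0.7240 eV/c ≈ 0.724 eV/c.

0.724 eV/c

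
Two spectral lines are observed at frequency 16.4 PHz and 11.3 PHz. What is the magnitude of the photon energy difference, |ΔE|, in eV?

Using E = hf: E₁ = 1.087 × 10^-17 J, E₂ = 7.487 × 10^-18 J.
|ΔE| = |1.087 × 10^-17 − 7.487 × 10^-18| = 3.38 × 10^-18 J = 21.1 eV.

21.1 eV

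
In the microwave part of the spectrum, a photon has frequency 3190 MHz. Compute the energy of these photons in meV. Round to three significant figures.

0.0132 meV

(h = 6.62607015e-34 J·s, 1 eV = 1.602176634e-19 J.)
First convert: f = 3190 MHz = 3.19e9 Hz.
For a photon E = hf, so E = 2.114e-24 J.
Converting to meV: E = 0.01319 meV ≈ 0.0132 meV.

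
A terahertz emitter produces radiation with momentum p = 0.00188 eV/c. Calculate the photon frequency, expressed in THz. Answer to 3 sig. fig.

0.455 THz

Use h = 6.62607015e-34 J·s, c = 2.99792458e8 m/s, 1 eV = 1.602176634e-19 J.
Convert to SI: p = 0.00188 eV/c = 1.0047e-30 kg·m/s.
For a photon f = pc/h, so f = 4.546e11 Hz.
Converting to THz: f = 0.4546 THz ≈ 0.455 THz.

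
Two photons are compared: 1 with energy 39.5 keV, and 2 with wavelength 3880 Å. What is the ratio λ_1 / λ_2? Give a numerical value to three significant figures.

8.09·10^-5

λ_1 = 3.139·10^-11 m (from energy = 39.5 keV, via λ = hc/E).
λ_2 = 3.880·10^-7 m (from wavelength = 3880 Å, via λ given directly).
Ratio = 3.139·10^-11 / 3.880·10^-7 = 8.09·10^-5.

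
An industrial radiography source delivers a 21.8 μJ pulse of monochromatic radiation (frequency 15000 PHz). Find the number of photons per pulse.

Per-photon energy: E = 9.939 × 10^-15 J (from frequency = 15000 PHz).
N = E_total / E_photon = 2.18 × 10^-5 J / 9.939 × 10^-15 J = 2.19 × 10^9.

2.19 × 10^9 photons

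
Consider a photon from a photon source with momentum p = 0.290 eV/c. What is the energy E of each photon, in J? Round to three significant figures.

Take c = 2.99792458e8 m/s, 1 eV = 1.602176634e-19 J.
First convert: p = 0.290 eV/c = 1.5498e-28 kg·m/s.
Since E = pc for a photon, E = 4.646e-20 J.
So E ≈ 4.65e-20 J.

4.65e-20 J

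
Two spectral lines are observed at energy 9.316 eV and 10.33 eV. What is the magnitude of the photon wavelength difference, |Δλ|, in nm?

13.1 nm

Using λ = hc/E: λ₁ = 1.3309 × 10^-7 m, λ₂ = 1.2002 × 10^-7 m.
|Δλ| = |1.3309 × 10^-7 − 1.2002 × 10^-7| = 1.31 × 10^-8 m = 13.1 nm.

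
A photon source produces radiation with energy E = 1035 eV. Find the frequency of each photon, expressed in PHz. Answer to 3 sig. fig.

(h = 6.62607015e-34 J·s, 1 eV = 1.602176634e-19 J.)
In SI units: E = 1035 eV = 1.6583e-16 J.
For a photon f = E/h, so f = 2.503e17 Hz.
Converting to PHz: f = 250.3 PHz ≈ 250 PHz.

250 PHz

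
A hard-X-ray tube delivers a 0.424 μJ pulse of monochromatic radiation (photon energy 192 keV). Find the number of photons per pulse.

1.38 × 10^7 photons

Per-photon energy: E = 3.076 × 10^-14 J (from energy = 192 keV).
N = E_total / E_photon = 4.24 × 10^-7 J / 3.076 × 10^-14 J = 1.38 × 10^7.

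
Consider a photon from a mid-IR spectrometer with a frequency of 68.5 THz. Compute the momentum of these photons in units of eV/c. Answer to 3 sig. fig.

0.283 eV/c

Use h = 6.62607015e-34 J·s, c = 2.99792458e8 m/s, 1 eV = 1.602176634e-19 J.
First convert: f = 68.5 THz = 6.85e13 Hz.
Since p = hf/c for a photon, p = 1.514e-28 kg·m/s.
Converting to eV/c: p = 0.2833 eV/c ≈ 0.283 eV/c.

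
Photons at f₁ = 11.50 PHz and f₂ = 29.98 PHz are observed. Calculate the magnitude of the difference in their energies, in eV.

Using E = hf: E₁ = 7.6200e-18 J, E₂ = 1.9865e-17 J.
|ΔE| = |7.6200e-18 − 1.9865e-17| = 1.22e-17 J = 76.4 eV.

76.4 eV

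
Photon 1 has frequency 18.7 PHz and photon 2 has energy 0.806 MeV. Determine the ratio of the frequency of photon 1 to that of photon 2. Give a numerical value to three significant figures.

9.60e-5

f_1 = 1.870e16 Hz (from frequency = 18.7 PHz, via f given directly).
f_2 = 1.949e20 Hz (from energy = 0.806 MeV, via f = E/h).
Ratio = 1.870e16 / 1.949e20 = 9.60e-5.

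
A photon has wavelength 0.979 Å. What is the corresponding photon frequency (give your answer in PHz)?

3060 PHz

In SI units: λ = 0.979 Å = 9.79e-11 m.
Apply f = c/λ: f = 3.062e18 Hz.
Converting to PHz: f = 3062 PHz ≈ 3060 PHz.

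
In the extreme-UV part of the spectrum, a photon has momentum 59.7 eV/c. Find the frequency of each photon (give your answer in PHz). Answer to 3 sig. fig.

Take h = 6.62607015e-34 J·s, c = 2.99792458e8 m/s, 1 eV = 1.602176634e-19 J.
Convert to SI: p = 59.7 eV/c = 3.1905e-26 kg·m/s.
Apply f = pc/h: f = 1.444e16 Hz.
Converting to PHz: f = 14.44 PHz ≈ 14.4 PHz.

14.4 PHz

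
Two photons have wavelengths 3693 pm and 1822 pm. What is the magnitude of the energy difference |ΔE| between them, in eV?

Using E = hc/λ: E₁ = 5.3789e-17 J, E₂ = 1.0903e-16 J.
|ΔE| = |5.3789e-17 − 1.0903e-16| = 5.52e-17 J = 345 eV.

345 eV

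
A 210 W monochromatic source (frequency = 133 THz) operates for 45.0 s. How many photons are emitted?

1.07e23 photons

Total energy: E_total = P·t = 210 × 45.0 = 9450 J.
Per-photon energy: E = 8.813e-20 J.
N = E_total / E_photon = 1.07e23.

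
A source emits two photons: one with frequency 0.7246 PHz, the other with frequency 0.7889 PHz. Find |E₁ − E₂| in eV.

0.266 eV

Using E = hf: E₁ = 4.8013e-19 J, E₂ = 5.2273e-19 J.
|ΔE| = |4.8013e-19 − 5.2273e-19| = 4.26e-20 J = 0.266 eV.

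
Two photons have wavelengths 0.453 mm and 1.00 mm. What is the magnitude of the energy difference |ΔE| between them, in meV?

Using E = hc/λ: E₁ = 4.385e-22 J, E₂ = 1.986e-22 J.
|ΔE| = |4.385e-22 − 1.986e-22| = 2.40e-22 J = 1.50 meV.

1.50 meV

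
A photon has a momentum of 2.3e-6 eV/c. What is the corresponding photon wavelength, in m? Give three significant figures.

Use h = 6.62607015e-34 J·s, c = 2.99792458e8 m/s, 1 eV = 1.602176634e-19 J.
Convert to SI: p = 2.3e-6 eV/c = 1.2292e-33 kg·m/s.
For a photon λ = h/p, so λ = 0.5391 m.
So λ ≈ 0.539 m.

0.539 m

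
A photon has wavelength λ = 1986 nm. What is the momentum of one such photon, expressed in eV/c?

0.624 eV/c

Use h = 6.62607015e-34 J·s, c = 2.99792458e8 m/s, 1 eV = 1.602176634e-19 J.
In SI units: λ = 1986 nm = 1.986e-6 m.
For a photon p = h/λ, so p = 3.336e-28 kg·m/s.
Converting to eV/c: p = 0.6243 eV/c ≈ 0.624 eV/c.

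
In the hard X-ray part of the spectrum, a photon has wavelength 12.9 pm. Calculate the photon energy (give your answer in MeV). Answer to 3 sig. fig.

Use h = 6.62607015 × 10^-34 J·s, c = 2.99792458 × 10^8 m/s, 1 eV = 1.602176634 × 10^-19 J.
First convert: λ = 12.9 pm = 1.29 × 10^-11 m.
Apply E = hc/λ: E = 1.540 × 10^-14 J.
Converting to MeV: E = 0.09611 MeV ≈ 0.0961 MeV.

0.0961 MeV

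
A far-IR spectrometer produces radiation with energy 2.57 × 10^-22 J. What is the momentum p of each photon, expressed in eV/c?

1.60 × 10^-3 eV/c

Take c = 2.99792458 × 10^8 m/s, 1 eV = 1.602176634 × 10^-19 J.
The photon relation is p = E/c, giving p = 8.573 × 10^-31 kg·m/s.
Converting to eV/c: p = 0.001604 eV/c ≈ 1.60 × 10^-3 eV/c.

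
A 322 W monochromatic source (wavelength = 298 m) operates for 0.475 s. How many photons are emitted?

Total energy: E_total = P·t = 322 × 0.475 = 152.9 J.
Per-photon energy: E = 6.666e-28 J.
N = E_total / E_photon = 2.29e29.

2.29e29 photons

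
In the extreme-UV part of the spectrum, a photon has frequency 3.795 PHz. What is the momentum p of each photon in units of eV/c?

Take h = 6.62607015 × 10^-34 J·s, c = 2.99792458 × 10^8 m/s, 1 eV = 1.602176634 × 10^-19 J.
In SI units: f = 3.795 PHz = 3.795 × 10^15 Hz.
The photon relation is p = hf/c, giving p = 8.388 × 10^-27 kg·m/s.
Converting to eV/c: p = 15.69 eV/c ≈ 15.7 eV/c.

15.7 eV/c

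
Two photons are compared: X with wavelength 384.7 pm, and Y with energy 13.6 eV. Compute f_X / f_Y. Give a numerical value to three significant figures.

f_X = 7.793e17 Hz (from wavelength = 384.7 pm, via f = c/λ).
f_Y = 3.288e15 Hz (from energy = 13.6 eV, via f = E/h).
Ratio = 7.793e17 / 3.288e15 = 237.

237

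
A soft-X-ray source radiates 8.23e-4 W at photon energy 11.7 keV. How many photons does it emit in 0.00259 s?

1.14e9 photons

Total energy: E_total = P·t = 8.23e-4 × 0.00259 = 2.132e-6 J.
Per-photon energy: E = 1.875e-15 J.
N = E_total / E_photon = 1.14e9.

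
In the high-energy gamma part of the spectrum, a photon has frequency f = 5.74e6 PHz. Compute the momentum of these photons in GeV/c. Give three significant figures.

Convert to SI: f = 5.74e6 PHz = 5.74e21 Hz.
Since p = hf/c for a photon, p = 1.269e-20 kg·m/s.
Converting to GeV/c: p = 0.02374 GeV/c ≈ 0.0237 GeV/c.

0.0237 GeV/c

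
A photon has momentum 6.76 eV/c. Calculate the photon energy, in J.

1.08 × 10^-18 J

In SI units: p = 6.76 eV/c = 3.6127 × 10^-27 kg·m/s.
For a photon E = pc, so E = 1.083 × 10^-18 J.
So E ≈ 1.08 × 10^-18 J.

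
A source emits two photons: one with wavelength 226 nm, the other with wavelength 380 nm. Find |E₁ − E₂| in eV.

2.22 eV

Using E = hc/λ: E₁ = 8.790e-19 J, E₂ = 5.227e-19 J.
|ΔE| = |8.790e-19 − 5.227e-19| = 3.56e-19 J = 2.22 eV.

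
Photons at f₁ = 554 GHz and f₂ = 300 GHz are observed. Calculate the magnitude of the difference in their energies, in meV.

1.05 meV

Using E = hf: E₁ = 3.671e-22 J, E₂ = 1.988e-22 J.
|ΔE| = |3.671e-22 − 1.988e-22| = 1.68e-22 J = 1.05 meV.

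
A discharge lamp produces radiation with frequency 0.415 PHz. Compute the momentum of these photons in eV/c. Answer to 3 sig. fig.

1.72 eV/c

(h = 6.62607015·10^-34 J·s, c = 2.99792458·10^8 m/s, 1 eV = 1.602176634·10^-19 J.)
First convert: f = 0.415 PHz = 4.15·10^14 Hz.
Since p = hf/c for a photon, p = 9.172·10^-28 kg·m/s.
Converting to eV/c: p = 1.716 eV/c ≈ 1.72 eV/c.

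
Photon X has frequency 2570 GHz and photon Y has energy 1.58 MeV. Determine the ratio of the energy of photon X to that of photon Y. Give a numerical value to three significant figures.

6.73 × 10^-9

E_X = 1.703 × 10^-21 J (from frequency = 2570 GHz, via E = hf).
E_Y = 2.531 × 10^-13 J (from energy = 1.58 MeV, via E given directly).
Ratio = 1.703 × 10^-21 / 2.531 × 10^-13 = 6.73 × 10^-9.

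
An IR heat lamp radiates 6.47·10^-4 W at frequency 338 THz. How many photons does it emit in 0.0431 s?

1.25·10^14 photons

Total energy: E_total = P·t = 6.47·10^-4 × 0.0431 = 2.789·10^-5 J.
Per-photon energy: E = 2.240·10^-19 J.
N = E_total / E_photon = 1.25·10^14.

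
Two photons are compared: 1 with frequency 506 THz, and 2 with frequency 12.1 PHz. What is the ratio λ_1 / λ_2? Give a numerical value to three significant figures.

λ_1 = 5.925 × 10^-7 m (from frequency = 506 THz, via λ = c/f).
λ_2 = 2.478 × 10^-8 m (from frequency = 12.1 PHz, via λ = c/f).
Ratio = 5.925 × 10^-7 / 2.478 × 10^-8 = 23.9.

23.9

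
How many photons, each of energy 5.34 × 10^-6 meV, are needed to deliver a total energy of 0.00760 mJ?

Per-photon energy: E = 8.556 × 10^-28 J (from energy = 5.34 × 10^-6 meV).
N = E_total / E_photon = 7.60 × 10^-6 J / 8.556 × 10^-28 J = 8.88 × 10^21.

8.88 × 10^21 photons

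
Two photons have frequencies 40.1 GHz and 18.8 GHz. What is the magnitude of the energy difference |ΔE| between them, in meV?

Using E = hf: E₁ = 2.657e-23 J, E₂ = 1.246e-23 J.
|ΔE| = |2.657e-23 − 1.246e-23| = 1.41e-23 J = 0.0881 meV.

0.0881 meV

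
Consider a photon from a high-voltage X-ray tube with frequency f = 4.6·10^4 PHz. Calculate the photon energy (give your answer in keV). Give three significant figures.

Take h = 6.62607015·10^-34 J·s, 1 eV = 1.602176634·10^-19 J.
In SI units: f = 4.6·10^4 PHz = 4.6·10^19 Hz.
The photon relation is E = hf, giving E = 3.048·10^-14 J.
Converting to keV: E = 190.2 keV ≈ 190 keV.

190 keV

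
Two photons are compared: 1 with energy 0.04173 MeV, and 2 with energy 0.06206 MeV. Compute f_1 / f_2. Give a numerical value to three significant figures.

0.672

f_1 = 1.009e19 Hz (from energy = 0.04173 MeV, via f = E/h).
f_2 = 1.501e19 Hz (from energy = 0.06206 MeV, via f = E/h).
Ratio = 1.009e19 / 1.501e19 = 0.672.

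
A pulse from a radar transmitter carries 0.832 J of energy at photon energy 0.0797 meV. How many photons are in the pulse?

6.52·10^22 photons

Per-photon energy: E = 1.277·10^-23 J (from energy = 0.0797 meV).
N = E_total / E_photon = 0.832 J / 1.277·10^-23 J = 6.52·10^22.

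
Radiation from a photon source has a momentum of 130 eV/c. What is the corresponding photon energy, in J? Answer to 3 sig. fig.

(c = 2.99792458e8 m/s, 1 eV = 1.602176634e-19 J.)
In SI units: p = 130 eV/c = 6.9476e-26 kg·m/s.
Apply E = pc: E = 2.083e-17 J.
So E ≈ 2.08e-17 J.

2.08e-17 J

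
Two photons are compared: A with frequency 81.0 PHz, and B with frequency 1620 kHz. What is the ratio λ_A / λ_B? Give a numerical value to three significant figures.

λ_A = 3.701 × 10^-9 m (from frequency = 81.0 PHz, via λ = c/f).
λ_B = 185.1 m (from frequency = 1620 kHz, via λ = c/f).
Ratio = 3.701 × 10^-9 / 185.1 = 2.00 × 10^-11.

2.00 × 10^-11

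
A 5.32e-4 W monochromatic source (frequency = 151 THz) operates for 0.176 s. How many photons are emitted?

Total energy: E_total = P·t = 5.32e-4 × 0.176 = 9.363e-5 J.
Per-photon energy: E = 1.001e-19 J.
N = E_total / E_photon = 9.36e14.

9.36e14 photons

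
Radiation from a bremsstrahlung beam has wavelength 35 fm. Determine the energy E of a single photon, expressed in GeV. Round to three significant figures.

First convert: λ = 35 fm = 3.5e-14 m.
Since E = hc/λ for a photon, E = 5.676e-12 J.
Converting to GeV: E = 0.03542 GeV ≈ 0.0354 GeV.

0.0354 GeV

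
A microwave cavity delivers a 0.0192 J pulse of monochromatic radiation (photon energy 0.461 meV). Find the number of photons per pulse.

2.60e20 photons

Per-photon energy: E = 7.386e-23 J (from energy = 0.461 meV).
N = E_total / E_photon = 0.0192 J / 7.386e-23 J = 2.60e20.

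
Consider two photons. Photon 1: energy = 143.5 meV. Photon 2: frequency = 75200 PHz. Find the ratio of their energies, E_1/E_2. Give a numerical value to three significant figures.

4.61e-7

E_1 = 2.299e-20 J (from energy = 143.5 meV, via E given directly).
E_2 = 4.983e-14 J (from frequency = 75200 PHz, via E = hf).
Ratio = 2.299e-20 / 4.983e-14 = 4.61e-7.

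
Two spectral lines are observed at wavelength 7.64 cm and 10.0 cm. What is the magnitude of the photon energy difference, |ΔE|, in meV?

3.83 × 10^-3 meV

Using E = hc/λ: E₁ = 2.600 × 10^-24 J, E₂ = 1.986 × 10^-24 J.
|ΔE| = |2.600 × 10^-24 − 1.986 × 10^-24| = 6.14 × 10^-25 J = 3.83 × 10^-3 meV.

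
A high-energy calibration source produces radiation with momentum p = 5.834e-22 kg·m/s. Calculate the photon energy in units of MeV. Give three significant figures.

Take c = 2.99792458e8 m/s, 1 eV = 1.602176634e-19 J.
For a photon E = pc, so E = 1.749e-13 J.
Converting to MeV: E = 1.092 MeV ≈ 1.09 MeV.

1.09 MeV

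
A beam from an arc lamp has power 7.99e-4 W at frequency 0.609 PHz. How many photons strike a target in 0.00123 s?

Total energy: E_total = P·t = 7.99e-4 × 0.00123 = 9.828e-7 J.
Per-photon energy: E = 4.035e-19 J.
N = E_total / E_photon = 2.44e12.

2.44e12 photons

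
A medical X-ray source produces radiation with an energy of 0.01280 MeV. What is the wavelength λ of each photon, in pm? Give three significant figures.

96.9 pm

In SI units: E = 0.01280 MeV = 2.0508 × 10^-15 J.
The photon relation is λ = hc/E, giving λ = 9.686 × 10^-11 m.
Converting to pm: λ = 96.86 pm ≈ 96.9 pm.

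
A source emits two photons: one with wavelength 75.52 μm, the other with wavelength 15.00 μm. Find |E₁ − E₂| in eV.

Using E = hc/λ: E₁ = 2.6304 × 10^-21 J, E₂ = 1.3243 × 10^-20 J.
|ΔE| = |2.6304 × 10^-21 − 1.3243 × 10^-20| = 1.06 × 10^-20 J = 0.0662 eV.

0.0662 eV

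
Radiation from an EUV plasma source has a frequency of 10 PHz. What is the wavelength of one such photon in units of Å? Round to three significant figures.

300 Å

Take c = 2.99792458e8 m/s.
In SI units: f = 10 PHz = 1.0e16 Hz.
Apply λ = c/f: λ = 2.998e-8 m.
Converting to Å: λ = 299.8 Å ≈ 300 Å.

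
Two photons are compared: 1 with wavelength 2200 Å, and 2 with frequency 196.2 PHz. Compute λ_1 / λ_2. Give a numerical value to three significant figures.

144

λ_1 = 2.200 × 10^-7 m (from wavelength = 2200 Å, via λ given directly).
λ_2 = 1.528 × 10^-9 m (from frequency = 196.2 PHz, via λ = c/f).
Ratio = 2.200 × 10^-7 / 1.528 × 10^-9 = 144.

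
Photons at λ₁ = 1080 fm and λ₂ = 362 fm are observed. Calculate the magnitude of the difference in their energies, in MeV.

2.28 MeV

Using E = hc/λ: E₁ = 1.839 × 10^-13 J, E₂ = 5.487 × 10^-13 J.
|ΔE| = |1.839 × 10^-13 − 5.487 × 10^-13| = 3.65 × 10^-13 J = 2.28 MeV.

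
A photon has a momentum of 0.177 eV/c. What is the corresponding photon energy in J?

First convert: p = 0.177 eV/c = 9.4594·10^-29 kg·m/s.
Apply E = pc: E = 2.836·10^-20 J.
So E ≈ 2.84·10^-20 J.

2.84·10^-20 J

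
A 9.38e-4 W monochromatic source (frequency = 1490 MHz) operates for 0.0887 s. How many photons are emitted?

8.43e19 photons

Total energy: E_total = P·t = 9.38e-4 × 0.0887 = 8.320e-5 J.
Per-photon energy: E = 9.873e-25 J.
N = E_total / E_photon = 8.43e19.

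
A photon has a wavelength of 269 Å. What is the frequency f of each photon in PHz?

11.1 PHz

(c = 2.99792458e8 m/s.)
First convert: λ = 269 Å = 2.69e-8 m.
The photon relation is f = c/λ, giving f = 1.114e16 Hz.
Converting to PHz: f = 11.14 PHz ≈ 11.1 PHz.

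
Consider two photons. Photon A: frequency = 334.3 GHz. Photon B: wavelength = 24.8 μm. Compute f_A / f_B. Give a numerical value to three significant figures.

0.0277

f_A = 3.343e11 Hz (from frequency = 334.3 GHz, via f given directly).
f_B = 1.209e13 Hz (from wavelength = 24.8 μm, via f = c/λ).
Ratio = 3.343e11 / 1.209e13 = 0.0277.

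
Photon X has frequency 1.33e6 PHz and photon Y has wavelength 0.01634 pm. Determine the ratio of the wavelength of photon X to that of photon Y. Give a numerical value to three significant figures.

λ_X = 2.254e-13 m (from frequency = 1.33e6 PHz, via λ = c/f).
λ_Y = 1.634e-14 m (from wavelength = 0.01634 pm, via λ given directly).
Ratio = 2.254e-13 / 1.634e-14 = 13.8.

13.8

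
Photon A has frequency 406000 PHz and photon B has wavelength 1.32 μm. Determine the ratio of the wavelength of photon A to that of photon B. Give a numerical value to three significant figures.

5.59·10^-7

λ_A = 7.384·10^-13 m (from frequency = 406000 PHz, via λ = c/f).
λ_B = 1.320·10^-6 m (from wavelength = 1.32 μm, via λ given directly).
Ratio = 7.384·10^-13 / 1.320·10^-6 = 5.59·10^-7.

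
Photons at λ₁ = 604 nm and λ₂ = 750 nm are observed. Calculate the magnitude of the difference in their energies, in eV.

Using E = hc/λ: E₁ = 3.289e-19 J, E₂ = 2.649e-19 J.
|ΔE| = |3.289e-19 − 2.649e-19| = 6.40e-20 J = 0.400 eV.

0.400 eV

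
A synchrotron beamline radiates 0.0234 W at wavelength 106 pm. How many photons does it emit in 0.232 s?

2.90·10^12 photons

Total energy: E_total = P·t = 0.0234 × 0.232 = 0.005429 J.
Per-photon energy: E = 1.874·10^-15 J.
N = E_total / E_photon = 2.90·10^12.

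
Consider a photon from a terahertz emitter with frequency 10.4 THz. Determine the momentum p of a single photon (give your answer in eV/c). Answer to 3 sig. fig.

Take h = 6.62607015e-34 J·s, c = 2.99792458e8 m/s, 1 eV = 1.602176634e-19 J.
In SI units: f = 10.4 THz = 1.04e13 Hz.
Apply p = hf/c: p = 2.299e-29 kg·m/s.
Converting to eV/c: p = 0.04301 eV/c ≈ 0.0430 eV/c.

0.0430 eV/c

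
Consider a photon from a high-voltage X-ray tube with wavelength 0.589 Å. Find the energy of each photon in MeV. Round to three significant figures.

0.0210 MeV

First convert: λ = 0.589 Å = 5.89·10^-11 m.
Since E = hc/λ for a photon, E = 3.373·10^-15 J.
Converting to MeV: E = 0.02105 MeV ≈ 0.0210 MeV.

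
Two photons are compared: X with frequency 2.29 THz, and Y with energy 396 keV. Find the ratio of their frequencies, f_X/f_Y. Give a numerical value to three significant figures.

2.39e-8

f_X = 2.290e12 Hz (from frequency = 2.29 THz, via f given directly).
f_Y = 9.575e19 Hz (from energy = 396 keV, via f = E/h).
Ratio = 2.290e12 / 9.575e19 = 2.39e-8.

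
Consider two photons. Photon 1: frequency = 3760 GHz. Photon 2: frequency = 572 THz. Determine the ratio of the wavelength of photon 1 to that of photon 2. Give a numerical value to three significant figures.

152

λ_1 = 7.973e-5 m (from frequency = 3760 GHz, via λ = c/f).
λ_2 = 5.241e-7 m (from frequency = 572 THz, via λ = c/f).
Ratio = 7.973e-5 / 5.241e-7 = 152.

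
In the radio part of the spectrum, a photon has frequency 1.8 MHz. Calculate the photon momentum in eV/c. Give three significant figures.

Convert to SI: f = 1.8 MHz = 1.8 × 10^6 Hz.
Apply p = hf/c: p = 3.978 × 10^-36 kg·m/s.
Converting to eV/c: p = 7.444 × 10^-9 eV/c ≈ 7.44 × 10^-9 eV/c.

7.44 × 10^-9 eV/c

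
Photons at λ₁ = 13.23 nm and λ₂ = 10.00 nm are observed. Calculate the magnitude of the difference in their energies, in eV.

30.3 eV

Using E = hc/λ: E₁ = 1.5015e-17 J, E₂ = 1.9864e-17 J.
|ΔE| = |1.5015e-17 − 1.9864e-17| = 4.85e-18 J = 30.3 eV.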